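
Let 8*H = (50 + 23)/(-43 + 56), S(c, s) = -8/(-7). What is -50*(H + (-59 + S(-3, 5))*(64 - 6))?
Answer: 61061225/364 ≈ 1.6775e+5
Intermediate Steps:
S(c, s) = 8/7 (S(c, s) = -8*(-⅐) = 8/7)
H = 73/104 (H = ((50 + 23)/(-43 + 56))/8 = (73/13)/8 = (73*(1/13))/8 = (⅛)*(73/13) = 73/104 ≈ 0.70192)
-50*(H + (-59 + S(-3, 5))*(64 - 6)) = -50*(73/104 + (-59 + 8/7)*(64 - 6)) = -50*(73/104 - 405/7*58) = -50*(73/104 - 23490/7) = -50*(-2442449/728) = 61061225/364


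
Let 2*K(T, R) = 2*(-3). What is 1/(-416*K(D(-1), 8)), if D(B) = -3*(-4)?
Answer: 1/1248 ≈ 0.00080128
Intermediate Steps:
D(B) = 12
K(T, R) = -3 (K(T, R) = (2*(-3))/2 = (½)*(-6) = -3)
1/(-416*K(D(-1), 8)) = 1/(-416*(-3)) = 1/1248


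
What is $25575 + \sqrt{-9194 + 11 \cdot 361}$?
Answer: $25575 + i \sqrt{5223} \approx 25575.0 + 72.27 i$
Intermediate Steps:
$25575 + \sqrt{-9194 + 11 \cdot 361} = 25575 + \sqrt{-9194 + 3971} = 25575 + \sqrt{-5223} = 25575 + i \sqrt{5223}$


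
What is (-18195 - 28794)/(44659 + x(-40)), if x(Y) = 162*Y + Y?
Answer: -15663/12713 ≈ -1.2320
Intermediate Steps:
x(Y) = 163*Y
(-18195 - 28794)/(44659 + x(-40)) = (-18195 - 28794)/(44659 + 163*(-40)) = -46989/(44659 - 6520) = -46989/38139 = -46989*1/38139 = -15663/12713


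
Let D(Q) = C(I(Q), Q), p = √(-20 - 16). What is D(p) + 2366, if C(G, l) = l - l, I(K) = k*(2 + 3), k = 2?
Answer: 2366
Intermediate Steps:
p = 6*I (p = √(-36) = 6*I ≈ 6.0*I)
I(K) = 10 (I(K) = 2*(2 + 3) = 2*5 = 10)
C(G, l) = 0
D(Q) = 0
D(p) + 2366 = 0 + 2366 = 2366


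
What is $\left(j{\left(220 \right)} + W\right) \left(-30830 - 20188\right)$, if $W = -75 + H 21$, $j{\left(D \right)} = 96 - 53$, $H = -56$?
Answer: $61629744$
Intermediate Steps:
$j{\left(D \right)} = 43$
$W = -1251$ ($W = -75 - 1176 = -1251$)
$\left(j{\left(220 \right)} + W\right) \left(-30830 - 20188\right) = \left(43 - 1251\right) \left(-30830 - 20188\right) = \left(-1208\right) \left(-51018\right) = 61629744$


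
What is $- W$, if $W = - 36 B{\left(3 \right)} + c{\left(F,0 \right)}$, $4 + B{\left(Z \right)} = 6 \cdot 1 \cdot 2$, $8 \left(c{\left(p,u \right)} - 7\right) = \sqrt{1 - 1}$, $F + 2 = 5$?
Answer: $281$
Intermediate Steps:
$F = 3$ ($F = -2 + 5 = 3$)
$c{\left(p,u \right)} = 7$ ($c{\left(p,u \right)} = 7 + \frac{\sqrt{1 - 1}}{8} = 7 + \frac{\sqrt{0}}{8} = 7 + \frac{1}{8} \cdot 0 = 7 + 0 = 7$)
$B{\left(Z \right)} = 8$ ($B{\left(Z \right)} = -4 + 6 \cdot 1 \cdot 2 = -4 + 6 \cdot 2 = -4 + 12 = 8$)
$W = -281$ ($W = \left(-36\right) 8 + 7 = -288 + 7 = -281$)
$- W = \left(-1\right) \left(-281\right) = 281$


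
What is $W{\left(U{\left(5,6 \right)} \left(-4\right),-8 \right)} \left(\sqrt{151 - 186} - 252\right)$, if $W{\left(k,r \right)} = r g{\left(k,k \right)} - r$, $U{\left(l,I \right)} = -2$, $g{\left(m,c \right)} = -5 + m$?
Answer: $4032 - 16 i \sqrt{35} \approx 4032.0 - 94.657 i$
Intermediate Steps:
$W{\left(k,r \right)} = - r + r \left(-5 + k\right)$ ($W{\left(k,r \right)} = r \left(-5 + k\right) - r = - r + r \left(-5 + k\right)$)
$W{\left(U{\left(5,6 \right)} \left(-4\right),-8 \right)} \left(\sqrt{151 - 186} - 252\right) = - 8 \left(-6 - -8\right) \left(\sqrt{151 - 186} - 252\right) = - 8 \left(-6 + 8\right) \left(\sqrt{-35} - 252\right) = \left(-8\right) 2 \left(i \sqrt{35} - 252\right) = - 16 \left(-252 + i \sqrt{35}\right) = 4032 - 16 i \sqrt{35}$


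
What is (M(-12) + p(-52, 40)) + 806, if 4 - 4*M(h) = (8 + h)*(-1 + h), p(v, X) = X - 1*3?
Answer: 831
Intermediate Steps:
p(v, X) = -3 + X (p(v, X) = X - 3 = -3 + X)
M(h) = 1 - (-1 + h)*(8 + h)/4 (M(h) = 1 - (8 + h)*(-1 + h)/4 = 1 - (-1 + h)*(8 + h)/4)
(M(-12) + p(-52, 40)) + 806 = ((3 - 7/4*(-12) - ¼*(-12)²) + (-3 + 40)) + 806 = ((3 + 21 - ¼*144) + 37) + 806 = ((3 + 21 - 36) + 37) + 806 = (-12 + 37) + 806 = 25 + 806 = 831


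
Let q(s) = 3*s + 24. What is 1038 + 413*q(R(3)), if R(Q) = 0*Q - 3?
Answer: 7233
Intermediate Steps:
R(Q) = -3 (R(Q) = 0 - 3 = -3)
q(s) = 24 + 3*s
1038 + 413*q(R(3)) = 1038 + 413*(24 + 3*(-3)) = 1038 + 413*(24 - 9) = 1038 + 413*15 = 1038 + 6195 = 7233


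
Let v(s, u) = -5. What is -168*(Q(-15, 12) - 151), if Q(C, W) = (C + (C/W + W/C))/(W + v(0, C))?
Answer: 128886/5 ≈ 25777.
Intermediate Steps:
Q(C, W) = (C + C/W + W/C)/(-5 + W) (Q(C, W) = (C + (C/W + W/C))/(W - 5) = (C + C/W + W/C)/(-5 + W))
-168*(Q(-15, 12) - 151) = -168*(((-15)² + 12² + 12*(-15)²)/(-15*12*(-5 + 12)) - 151) = -168*(-1/15*1/12*(225 + 144 + 12*225)/7 - 151) = -168*(-1/15*1/12*⅐*(225 + 144 + 2700) - 151) = -168*(-1/15*1/12*⅐*3069 - 151) = -168*(-341/140 - 151) = -168*(-21481/140) = 128886/5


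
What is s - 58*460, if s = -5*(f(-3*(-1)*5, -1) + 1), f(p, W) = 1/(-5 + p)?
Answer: -53371/2 ≈ -26686.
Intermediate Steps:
s = -11/2 (s = -5*(1/(-5 - 3*(-1)*5) + 1) = -5*(1/(-5 + 3*5) + 1) = -5*(1/(-5 + 15) + 1) = -5*(1/10 + 1) = -5*(⅒ + 1) = -5*11/10 = -11/2 ≈ -5.5000)
s - 58*460 = -11/2 - 58*460 = -11/2 - 26680 = -53371/2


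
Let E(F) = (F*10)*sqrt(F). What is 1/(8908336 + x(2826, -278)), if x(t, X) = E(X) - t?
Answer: 890551/7931025685530 + 139*I*sqrt(278)/3965512842765 ≈ 1.1229e-7 + 5.8444e-10*I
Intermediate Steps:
E(F) = 10*F**(3/2) (E(F) = (10*F)*sqrt(F) = 10*F**(3/2))
x(t, X) = -t + 10*X**(3/2) (x(t, X) = 10*X**(3/2) - t = -t + 10*X**(3/2))
1/(8908336 + x(2826, -278)) = 1/(8908336 + (-1*2826 + 10*(-278)**(3/2))) = 1/(8908336 + (-2826 + 10*(-278*I*sqrt(278)))) = 1/(8908336 + (-2826 - 2780*I*sqrt(278))) = 1/(8905510 - 2780*I*sqrt(278))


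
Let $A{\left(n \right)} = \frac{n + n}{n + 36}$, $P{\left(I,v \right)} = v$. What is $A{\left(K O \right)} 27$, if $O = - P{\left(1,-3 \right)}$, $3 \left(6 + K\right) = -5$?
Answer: $- \frac{1242}{13} \approx -95.538$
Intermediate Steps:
$K = - \frac{23}{3}$ ($K = -6 + \frac{1}{3} \left(-5\right) = -6 - \frac{5}{3} = - \frac{23}{3} \approx -7.6667$)
$O = 3$ ($O = \left(-1\right) \left(-3\right) = 3$)
$A{\left(n \right)} = \frac{2 n}{36 + n}$
$A{\left(K O \right)} 27 = \frac{2 \left(\left(- \frac{23}{3}\right) 3\right)}{36 - 23} \cdot 27 = 2 \left(-23\right) \frac{1}{36 - 23} \cdot 27 = 2 \left(-23\right) \frac{1}{13} \cdot 27 = \left(- \frac{46}{13}\right) 27 = - \frac{1242}{13}$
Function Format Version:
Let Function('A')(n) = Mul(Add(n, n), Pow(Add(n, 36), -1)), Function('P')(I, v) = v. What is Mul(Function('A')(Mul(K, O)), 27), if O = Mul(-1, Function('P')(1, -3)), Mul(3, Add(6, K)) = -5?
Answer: Rational(-1242, 13) ≈ -95.538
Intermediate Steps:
K = Rational(-23, 3) (K = Add(-6, Mul(Rational(1, 3), -5)) = Add(-6, Rational(-5, 3)) = Rational(-23, 3) ≈ -7.6667)
O = 3 (O = Mul(-1, -3) = 3)
Function('A')(n) = Mul(2, n, Pow(Add(36, n), -1)) (Function('A')(n) = Mul(Mul(2, n), Pow(Add(36, n), -1)) = Mul(2, n, Pow(Add(36, n), -1)))
Mul(Function('A')(Mul(K, O)), 27) = Mul(Mul(2, Mul(Rational(-23, 3), 3), Pow(Add(36, Mul(Rational(-23, 3), 3)), -1)), 27) = Mul(Mul(2, -23, Pow(Add(36, -23), -1)), 27) = Mul(Mul(2, -23, Pow(13, -1)), 27) = Mul(Mul(2, -23, Rational(1, 13)), 27) = Mul(Rational(-46, 13), 27) = Rational(-1242, 13)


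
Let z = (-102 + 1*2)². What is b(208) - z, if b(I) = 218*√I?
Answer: -10000 + 872*√13 ≈ -6856.0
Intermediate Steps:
z = 10000 (z = (-102 + 2)² = (-100)² = 10000)
b(208) - z = 218*√208 - 1*10000 = 218*(4*√13) - 10000 = 872*√13 - 10000 = -10000 + 872*√13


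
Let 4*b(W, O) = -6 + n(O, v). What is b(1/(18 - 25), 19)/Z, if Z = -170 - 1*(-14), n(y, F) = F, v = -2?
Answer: 1/78 ≈ 0.012821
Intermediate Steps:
b(W, O) = -2 (b(W, O) = (-6 - 2)/4 = (¼)*(-8) = -2)
Z = -156 (Z = -170 + 14 = -156)
b(1/(18 - 25), 19)/Z = -2/(-156) = -2*(-1/156) = 1/78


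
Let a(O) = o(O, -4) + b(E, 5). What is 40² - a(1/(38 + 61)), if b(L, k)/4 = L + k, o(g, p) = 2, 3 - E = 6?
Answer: 1590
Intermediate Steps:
E = -3 (E = 3 - 1*6 = 3 - 6 = -3)
b(L, k) = 4*L + 4*k (b(L, k) = 4*(L + k) = 4*L + 4*k)
a(O) = 10 (a(O) = 2 + (4*(-3) + 4*5) = 2 + (-12 + 20) = 2 + 8 = 10)
40² - a(1/(38 + 61)) = 40² - 1*10 = 1600 - 10 = 1590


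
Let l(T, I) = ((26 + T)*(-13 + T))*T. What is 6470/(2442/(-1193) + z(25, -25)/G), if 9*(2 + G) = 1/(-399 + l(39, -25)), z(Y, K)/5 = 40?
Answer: -4550939837935/71778960237 ≈ -63.402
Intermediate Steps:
l(T, I) = T*(-13 + T)*(26 + T) (l(T, I) = ((-13 + T)*(26 + T))*T = T*(-13 + T)*(26 + T))
z(Y, K) = 200 (z(Y, K) = 5*40 = 200)
G = -1179197/589599 (G = -2 + 1/(9*(-399 + 39*(-338 + 39² + 13*39))) = -2 + 1/(9*(-399 + 39*(-338 + 1521 + 507))) = -2 + 1/(9*(-399 + 39*1690)) = -2 + 1/(9*(-399 + 65910)) = -2 + (⅑)/65511 = -2 + (⅑)*(1/65511) = -2 + 1/589599 = -1179197/589599 ≈ -2.0000)
6470/(2442/(-1193) + z(25, -25)/G) = 6470/(2442/(-1193) + 200/(-1179197/589599)) = 6470/(2442*(-1/1193) + 200*(-589599/1179197)) = 6470/(-2442/1193 - 117919800/1179197) = 6470/(-143557920474/1406782021) = 6470*(-1406782021/143557920474) = -4550939837935/71778960237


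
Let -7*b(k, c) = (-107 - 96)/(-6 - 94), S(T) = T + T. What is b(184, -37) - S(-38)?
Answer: 7571/100 ≈ 75.710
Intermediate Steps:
S(T) = 2*T
b(k, c) = -29/100 (b(k, c) = -(-107 - 96)/(7*(-6 - 94)) = -(-29)/(-100) = -(-29)*(-1)/100 = -⅐*203/100 = -29/100)
b(184, -37) - S(-38) = -29/100 - 2*(-38) = -29/100 - 1*(-76) = -29/100 + 76 = 7571/100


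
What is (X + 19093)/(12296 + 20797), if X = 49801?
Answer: 68894/33093 ≈ 2.0818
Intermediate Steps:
(X + 19093)/(12296 + 20797) = (49801 + 19093)/(12296 + 20797) = 68894/33093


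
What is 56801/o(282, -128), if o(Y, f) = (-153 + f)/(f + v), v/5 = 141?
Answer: -32774177/281 ≈ -1.1663e+5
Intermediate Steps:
v = 705 (v = 5*141 = 705)
o(Y, f) = (-153 + f)/(705 + f) (o(Y, f) = (-153 + f)/(f + 705) = (-153 + f)/(705 + f))
56801/o(282, -128) = 56801/(((-153 - 128)/(705 - 128))) = 56801/((-281/577)) = 56801/(((1/577)*(-281))) = 56801/(-281/577) = 56801*(-577/281) = -32774177/281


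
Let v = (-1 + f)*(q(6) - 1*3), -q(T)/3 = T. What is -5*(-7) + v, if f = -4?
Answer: 140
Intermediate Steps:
q(T) = -3*T
v = 105 (v = (-1 - 4)*(-3*6 - 1*3) = -5*(-18 - 3) = -5*(-21) = 105)
-5*(-7) + v = -5*(-7) + 105 = 35 + 105 = 140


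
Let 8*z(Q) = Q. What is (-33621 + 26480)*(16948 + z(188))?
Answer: -242386963/2 ≈ -1.2119e+8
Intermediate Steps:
z(Q) = Q/8
(-33621 + 26480)*(16948 + z(188)) = (-33621 + 26480)*(16948 + (1/8)*188) = -7141*(16948 + 47/2) = -7141*33943/2 = -242386963/2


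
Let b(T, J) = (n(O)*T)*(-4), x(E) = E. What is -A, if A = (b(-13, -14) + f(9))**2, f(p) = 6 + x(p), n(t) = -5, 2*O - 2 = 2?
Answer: -60025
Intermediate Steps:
O = 2 (O = 1 + (1/2)*2 = 1 + 1 = 2)
b(T, J) = 20*T (b(T, J) = -5*T*(-4) = 20*T)
f(p) = 6 + p
A = 60025 (A = (20*(-13) + (6 + 9))**2 = (-260 + 15)**2 = (-245)**2 = 60025)
-A = -1*60025 = -60025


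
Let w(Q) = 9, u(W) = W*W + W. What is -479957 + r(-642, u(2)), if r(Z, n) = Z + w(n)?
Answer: -480590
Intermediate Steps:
u(W) = W + W² (u(W) = W² + W = W + W²)
r(Z, n) = 9 + Z (r(Z, n) = Z + 9 = 9 + Z)
-479957 + r(-642, u(2)) = -479957 + (9 - 642) = -479957 - 633 = -480590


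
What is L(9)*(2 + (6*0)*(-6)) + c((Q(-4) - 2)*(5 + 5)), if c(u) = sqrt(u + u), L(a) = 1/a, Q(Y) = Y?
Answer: 2/9 + 2*I*sqrt(30) ≈ 0.22222 + 10.954*I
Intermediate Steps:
c(u) = sqrt(2)*sqrt(u) (c(u) = sqrt(2*u) = sqrt(2)*sqrt(u))
L(9)*(2 + (6*0)*(-6)) + c((Q(-4) - 2)*(5 + 5)) = (2 + (6*0)*(-6))/9 + sqrt(2)*sqrt((-4 - 2)*(5 + 5)) = (2 + 0*(-6))/9 + sqrt(2)*sqrt(-6*10) = (2 + 0)/9 + sqrt(2)*sqrt(-60) = (1/9)*2 + sqrt(2)*(2*I*sqrt(15)) = 2/9 + 2*I*sqrt(30)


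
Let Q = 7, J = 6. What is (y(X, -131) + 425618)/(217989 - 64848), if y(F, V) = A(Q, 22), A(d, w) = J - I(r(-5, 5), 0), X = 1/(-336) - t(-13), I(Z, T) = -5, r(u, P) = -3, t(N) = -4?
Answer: 425629/153141 ≈ 2.7793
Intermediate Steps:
X = 1343/336 (X = 1/(-336) - 1*(-4) = -1/336 + 4 = 1343/336 ≈ 3.9970)
A(d, w) = 11 (A(d, w) = 6 - 1*(-5) = 6 + 5 = 11)
y(F, V) = 11
(y(X, -131) + 425618)/(217989 - 64848) = (11 + 425618)/(217989 - 64848) = 425629/153141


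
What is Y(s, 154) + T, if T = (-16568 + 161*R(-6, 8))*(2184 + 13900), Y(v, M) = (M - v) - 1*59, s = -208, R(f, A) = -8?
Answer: -287195601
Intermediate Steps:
Y(v, M) = -59 + M - v (Y(v, M) = (M - v) - 59 = -59 + M - v)
T = -287195904 (T = (-16568 + 161*(-8))*(2184 + 13900) = (-16568 - 1288)*16084 = -17856*16084 = -287195904)
Y(s, 154) + T = (-59 + 154 - 1*(-208)) - 287195904 = (-59 + 154 + 208) - 287195904 = 303 - 287195904 = -287195601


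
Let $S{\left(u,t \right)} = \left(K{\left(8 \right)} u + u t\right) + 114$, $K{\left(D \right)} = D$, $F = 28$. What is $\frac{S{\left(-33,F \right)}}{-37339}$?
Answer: $\frac{1074}{37339} \approx 0.028764$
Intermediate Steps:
$S{\left(u,t \right)} = 114 + 8 u + t u$ ($S{\left(u,t \right)} = \left(8 u + u t\right) + 114 = \left(8 u + t u\right) + 114 = 114 + 8 u + t u$)
$\frac{S{\left(-33,F \right)}}{-37339} = \frac{114 + 8 \left(-33\right) + 28 \left(-33\right)}{-37339} = \left(114 - 264 - 924\right) \left(- \frac{1}{37339}\right) = \left(-1074\right) \left(- \frac{1}{37339}\right) = \frac{1074}{37339}$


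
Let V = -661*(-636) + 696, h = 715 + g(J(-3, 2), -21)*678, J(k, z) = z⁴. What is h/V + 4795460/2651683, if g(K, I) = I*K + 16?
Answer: 1445916651985/1116602497836 ≈ 1.2949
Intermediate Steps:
g(K, I) = 16 + I*K
h = -216245 (h = 715 + (16 - 21*2⁴)*678 = 715 + (16 - 21*16)*678 = 715 + (16 - 336)*678 = 715 - 320*678 = 715 - 216960 = -216245)
V = 421092 (V = 420396 + 696 = 421092)
h/V + 4795460/2651683 = -216245/421092 + 4795460/2651683 = 1445916651985/1116602497836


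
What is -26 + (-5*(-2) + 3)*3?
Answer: 13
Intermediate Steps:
-26 + (-5*(-2) + 3)*3 = -26 + (10 + 3)*3 = -26 + 13*3 = -26 + 39 = 13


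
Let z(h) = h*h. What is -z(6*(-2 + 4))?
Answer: -144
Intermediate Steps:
z(h) = h**2
-z(6*(-2 + 4)) = -(6*(-2 + 4))**2 = -(6*2)**2 = -1*12**2 = -1*144 = -144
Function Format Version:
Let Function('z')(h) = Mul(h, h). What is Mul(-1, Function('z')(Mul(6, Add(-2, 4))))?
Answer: -144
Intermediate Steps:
Function('z')(h) = Pow(h, 2)
Mul(-1, Function('z')(Mul(6, Add(-2, 4)))) = Mul(-1, Pow(Mul(6, Add(-2, 4)), 2)) = Mul(-1, Pow(Mul(6, 2), 2)) = Mul(-1, Pow(12, 2)) = Mul(-1, 144) = -144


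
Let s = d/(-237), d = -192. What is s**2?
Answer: 4096/6241 ≈ 0.65631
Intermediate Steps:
s = 64/79 (s = -192/(-237) = -192*(-1/237) = 64/79 ≈ 0.81013)
s**2 = (64/79)**2 = 4096/6241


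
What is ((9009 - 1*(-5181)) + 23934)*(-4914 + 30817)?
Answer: 987525972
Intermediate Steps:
((9009 - 1*(-5181)) + 23934)*(-4914 + 30817) = ((9009 + 5181) + 23934)*25903 = (14190 + 23934)*25903 = 38124*25903 = 987525972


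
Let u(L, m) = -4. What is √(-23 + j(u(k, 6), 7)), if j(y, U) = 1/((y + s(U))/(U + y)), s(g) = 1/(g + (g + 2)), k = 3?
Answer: I*√10479/21 ≈ 4.8746*I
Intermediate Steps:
s(g) = 1/(2 + 2*g) (s(g) = 1/(g + (2 + g)) = 1/(2 + 2*g))
j(y, U) = (U + y)/(y + 1/(2*(1 + U))) (j(y, U) = 1/((y + 1/(2*(1 + U)))/(U + y)) = (U + y)/(y + 1/(2*(1 + U))))
√(-23 + j(u(k, 6), 7)) = √(-23 + 2*(1 + 7)*(7 - 4)/(1 + 2*(-4)*(1 + 7))) = √(-23 + 2*8*3/(1 + 2*(-4)*8)) = √(-23 + 2*8*3/(1 - 64)) = √(-23 + 2*8*3/(-63)) = √(-23 + 2*(-1/63)*8*3) = √(-23 - 16/21) = √(-499/21) = I*√10479/21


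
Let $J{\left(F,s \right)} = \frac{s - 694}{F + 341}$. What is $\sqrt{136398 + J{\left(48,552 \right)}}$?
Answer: $\frac{2 \sqrt{5159956630}}{389} \approx 369.32$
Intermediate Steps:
$J{\left(F,s \right)} = \frac{-694 + s}{341 + F}$
$\sqrt{136398 + J{\left(48,552 \right)}} = \sqrt{136398 + \frac{-694 + 552}{341 + 48}} = \sqrt{136398 + \frac{1}{389} \left(-142\right)} = \sqrt{136398 - \frac{142}{389}} = \sqrt{\frac{53058680}{389}} = \frac{2 \sqrt{5159956630}}{389}$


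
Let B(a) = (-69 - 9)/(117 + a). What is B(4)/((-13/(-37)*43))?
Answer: -222/5203 ≈ -0.042668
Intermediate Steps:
B(a) = -78/(117 + a)
B(4)/((-13/(-37)*43)) = (-78/(117 + 4))/((-13/(-37)*43)) = (-78/121)/((-13*(-1/37)*43)) = (-78*1/121)/(((13/37)*43)) = -78/(121*559/37) = -78/121*37/559 = -222/5203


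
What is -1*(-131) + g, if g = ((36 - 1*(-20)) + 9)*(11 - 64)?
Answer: -3314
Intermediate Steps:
g = -3445 (g = ((36 + 20) + 9)*(-53) = (56 + 9)*(-53) = 65*(-53) = -3445)
-1*(-131) + g = -1*(-131) - 3445 = 131 - 3445 = -3314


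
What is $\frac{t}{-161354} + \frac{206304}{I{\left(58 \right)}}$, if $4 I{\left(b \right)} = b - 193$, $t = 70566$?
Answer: $- \frac{22193571479}{3630465} \approx -6113.1$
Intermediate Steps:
$I{\left(b \right)} = - \frac{193}{4} + \frac{b}{4}$ ($I{\left(b \right)} = \frac{b - 193}{4} = \frac{-193 + b}{4} = - \frac{193}{4} + \frac{b}{4}$)
$\frac{t}{-161354} + \frac{206304}{I{\left(58 \right)}} = \frac{70566}{-161354} + \frac{206304}{- \frac{193}{4} + \frac{1}{4} \cdot 58} = 70566 \left(- \frac{1}{161354}\right) + \frac{206304}{- \frac{193}{4} + \frac{29}{2}} = - \frac{35283}{80677} + \frac{206304}{- \frac{135}{4}} = - \frac{35283}{80677} + 206304 \left(- \frac{4}{135}\right) = - \frac{35283}{80677} - \frac{275072}{45} = - \frac{22193571479}{3630465}$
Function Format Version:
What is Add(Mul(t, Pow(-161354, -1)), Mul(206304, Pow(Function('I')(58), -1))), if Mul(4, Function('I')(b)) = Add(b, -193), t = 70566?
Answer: Rational(-22193571479, 3630465) ≈ -6113.1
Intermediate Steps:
Function('I')(b) = Add(Rational(-193, 4), Mul(Rational(1, 4), b)) (Function('I')(b) = Mul(Rational(1, 4), Add(b, -193)) = Mul(Rational(1, 4), Add(-193, b)) = Add(Rational(-193, 4), Mul(Rational(1, 4), b)))
Add(Mul(t, Pow(-161354, -1)), Mul(206304, Pow(Function('I')(58), -1))) = Add(Mul(70566, Pow(-161354, -1)), Mul(206304, Pow(Add(Rational(-193, 4), Mul(Rational(1, 4), 58)), -1))) = Add(Mul(70566, Rational(-1, 161354)), Mul(206304, Pow(Add(Rational(-193, 4), Rational(29, 2)), -1))) = Add(Rational(-35283, 80677), Mul(206304, Pow(Rational(-135, 4), -1))) = Add(Rational(-35283, 80677), Mul(206304, Rational(-4, 135))) = Add(Rational(-35283, 80677), Rational(-275072, 45)) = Rational(-22193571479, 3630465)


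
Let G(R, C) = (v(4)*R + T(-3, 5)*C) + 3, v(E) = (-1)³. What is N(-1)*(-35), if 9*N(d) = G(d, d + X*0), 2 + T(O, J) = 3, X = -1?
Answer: -35/3 ≈ -11.667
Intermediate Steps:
T(O, J) = 1 (T(O, J) = -2 + 3 = 1)
v(E) = -1
G(R, C) = 3 + C - R (G(R, C) = (-R + 1*C) + 3 = (-R + C) + 3 = (C - R) + 3 = 3 + C - R)
N(d) = ⅓ (N(d) = (3 + (d - 1*0) - d)/9 = (3 + (d + 0) - d)/9 = (3 + d - d)/9 = (⅑)*3 = ⅓)
N(-1)*(-35) = (⅓)*(-35) = -35/3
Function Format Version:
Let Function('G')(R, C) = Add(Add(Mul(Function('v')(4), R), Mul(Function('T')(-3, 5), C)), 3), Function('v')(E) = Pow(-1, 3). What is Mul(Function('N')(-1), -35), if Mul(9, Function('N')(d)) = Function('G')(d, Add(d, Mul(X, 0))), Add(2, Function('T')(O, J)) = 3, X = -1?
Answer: Rational(-35, 3) ≈ -11.667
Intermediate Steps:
Function('T')(O, J) = 1 (Function('T')(O, J) = Add(-2, 3) = 1)
Function('v')(E) = -1
Function('G')(R, C) = Add(3, C, Mul(-1, R)) (Function('G')(R, C) = Add(Add(Mul(-1, R), Mul(1, C)), 3) = Add(Add(Mul(-1, R), C), 3) = Add(Add(C, Mul(-1, R)), 3) = Add(3, C, Mul(-1, R)))
Function('N')(d) = Rational(1, 3) (Function('N')(d) = Mul(Rational(1, 9), Add(3, Add(d, Mul(-1, 0)), Mul(-1, d))) = Mul(Rational(1, 9), Add(3, Add(d, 0), Mul(-1, d))) = Mul(Rational(1, 9), Add(3, d, Mul(-1, d))) = Mul(Rational(1, 9), 3) = Rational(1, 3))
Mul(Function('N')(-1), -35) = Mul(Rational(1, 3), -35) = Rational(-35, 3)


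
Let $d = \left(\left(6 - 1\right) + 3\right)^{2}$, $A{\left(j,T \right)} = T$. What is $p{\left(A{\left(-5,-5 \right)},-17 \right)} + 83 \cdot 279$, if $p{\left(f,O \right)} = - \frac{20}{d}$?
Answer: $\frac{370507}{16} \approx 23157.0$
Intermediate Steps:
$d = 64$ ($d = \left(\left(6 - 1\right) + 3\right)^{2} = \left(5 + 3\right)^{2} = 8^{2} = 64$)
$p{\left(f,O \right)} = - \frac{5}{16}$ ($p{\left(f,O \right)} = - \frac{20}{64} = \left(-20\right) \frac{1}{64} = - \frac{5}{16}$)
$p{\left(A{\left(-5,-5 \right)},-17 \right)} + 83 \cdot 279 = - \frac{5}{16} + 83 \cdot 279 = - \frac{5}{16} + 23157 = \frac{370507}{16}$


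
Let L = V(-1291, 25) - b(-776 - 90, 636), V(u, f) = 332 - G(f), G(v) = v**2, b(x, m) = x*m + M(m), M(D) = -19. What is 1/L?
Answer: 1/550502 ≈ 1.8165e-6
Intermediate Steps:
b(x, m) = -19 + m*x (b(x, m) = x*m - 19 = m*x - 19 = -19 + m*x)
V(u, f) = 332 - f**2
L = 550502 (L = (332 - 1*25**2) - (-19 + 636*(-776 - 90)) = (332 - 1*625) - (-19 + 636*(-866)) = (332 - 625) - (-19 - 550776) = -293 - 1*(-550795) = -293 + 550795 = 550502)
1/L = 1/550502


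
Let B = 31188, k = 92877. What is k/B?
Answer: 30959/10396 ≈ 2.9780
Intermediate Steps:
k/B = 92877/31188 = 92877*(1/31188) = 30959/10396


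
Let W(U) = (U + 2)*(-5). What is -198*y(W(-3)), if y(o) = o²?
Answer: -4950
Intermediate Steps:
W(U) = -10 - 5*U (W(U) = (2 + U)*(-5) = -10 - 5*U)
-198*y(W(-3)) = -198*(-10 - 5*(-3))² = -198*(-10 + 15)² = -198*5² = -198*25 = -4950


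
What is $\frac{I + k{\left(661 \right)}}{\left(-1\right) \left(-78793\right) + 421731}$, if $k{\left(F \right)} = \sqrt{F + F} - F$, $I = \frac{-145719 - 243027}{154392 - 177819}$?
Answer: $- \frac{1677389}{1302863972} + \frac{\sqrt{1322}}{500524} \approx -0.0012148$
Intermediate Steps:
$I = \frac{43194}{2603}$ ($I = - \frac{388746}{-23427} = \left(-388746\right) \left(- \frac{1}{23427}\right) = \frac{43194}{2603} \approx 16.594$)
$k{\left(F \right)} = - F + \sqrt{2} \sqrt{F}$ ($k{\left(F \right)} = \sqrt{2 F} - F = \sqrt{2} \sqrt{F} - F = - F + \sqrt{2} \sqrt{F}$)
$\frac{I + k{\left(661 \right)}}{\left(-1\right) \left(-78793\right) + 421731} = \frac{\frac{43194}{2603} - \left(661 - \sqrt{2} \sqrt{661}\right)}{\left(-1\right) \left(-78793\right) + 421731} = \frac{\frac{43194}{2603} - \left(661 - \sqrt{1322}\right)}{78793 + 421731} = \frac{- \frac{1677389}{2603} + \sqrt{1322}}{500524} = \left(- \frac{1677389}{2603} + \sqrt{1322}\right) \frac{1}{500524} = - \frac{1677389}{1302863972} + \frac{\sqrt{1322}}{500524}$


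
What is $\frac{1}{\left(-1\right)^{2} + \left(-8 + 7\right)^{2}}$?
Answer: $\frac{1}{2} \approx 0.5$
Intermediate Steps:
$\frac{1}{\left(-1\right)^{2} + \left(-8 + 7\right)^{2}} = \frac{1}{1 + \left(-1\right)^{2}} = \frac{1}{1 + 1} = \frac{1}{2}$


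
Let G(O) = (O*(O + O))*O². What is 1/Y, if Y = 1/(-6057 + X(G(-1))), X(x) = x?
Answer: -6055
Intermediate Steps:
G(O) = 2*O⁴ (G(O) = (O*(2*O))*O² = (2*O²)*O² = 2*O⁴)
Y = -1/6055 (Y = 1/(-6057 + 2*(-1)⁴) = 1/(-6057 + 2*1) = 1/(-6057 + 2) = 1/(-6055) = -1/6055 ≈ -0.00016515)
1/Y = 1/(-1/6055) = -6055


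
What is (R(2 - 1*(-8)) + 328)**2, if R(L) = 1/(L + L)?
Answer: 43046721/400 ≈ 1.0762e+5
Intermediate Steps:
R(L) = 1/(2*L)
(R(2 - 1*(-8)) + 328)**2 = (1/(2*(2 - 1*(-8))) + 328)**2 = (1/(2*(2 + 8)) + 328)**2 = ((1/2)/10 + 328)**2 = ((1/2)*(1/10) + 328)**2 = (1/20 + 328)**2 = (6561/20)**2 = 43046721/400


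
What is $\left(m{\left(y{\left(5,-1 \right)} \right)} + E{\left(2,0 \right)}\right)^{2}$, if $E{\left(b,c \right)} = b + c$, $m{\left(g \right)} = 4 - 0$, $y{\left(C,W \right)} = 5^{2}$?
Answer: $36$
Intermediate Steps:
$y{\left(C,W \right)} = 25$
$m{\left(g \right)} = 4$ ($m{\left(g \right)} = 4 + 0 = 4$)
$\left(m{\left(y{\left(5,-1 \right)} \right)} + E{\left(2,0 \right)}\right)^{2} = \left(4 + \left(2 + 0\right)\right)^{2} = \left(4 + 2\right)^{2} = 6^{2} = 36$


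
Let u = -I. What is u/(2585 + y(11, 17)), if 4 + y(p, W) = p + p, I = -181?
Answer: 181/2603 ≈ 0.069535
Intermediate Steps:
y(p, W) = -4 + 2*p (y(p, W) = -4 + (p + p) = -4 + 2*p)
u = 181 (u = -1*(-181) = 181)
u/(2585 + y(11, 17)) = 181/(2585 + (-4 + 2*11)) = 181/(2585 + (-4 + 22)) = 181/(2585 + 18) = 181/2603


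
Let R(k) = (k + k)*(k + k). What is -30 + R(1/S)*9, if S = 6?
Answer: -29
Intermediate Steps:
R(k) = 4*k² (R(k) = (2*k)*(2*k) = 4*k²)
-30 + R(1/S)*9 = -30 + (4*(1/6)²)*9 = -30 + (4*(⅙)²)*9 = -30 + (4*(1/36))*9 = -30 + (⅑)*9 = -30 + 1 = -29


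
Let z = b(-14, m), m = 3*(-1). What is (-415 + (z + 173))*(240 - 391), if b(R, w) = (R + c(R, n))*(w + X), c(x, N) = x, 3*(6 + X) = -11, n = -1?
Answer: -51038/3 ≈ -17013.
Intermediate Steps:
X = -29/3 (X = -6 + (1/3)*(-11) = -6 - 11/3 = -29/3 ≈ -9.6667)
m = -3
b(R, w) = 2*R*(-29/3 + w) (b(R, w) = (R + R)*(w - 29/3) = (2*R)*(-29/3 + w) = 2*R*(-29/3 + w))
z = 1064/3 (z = (2/3)*(-14)*(-29 + 3*(-3)) = (2/3)*(-14)*(-29 - 9) = (2/3)*(-14)*(-38) = 1064/3 ≈ 354.67)
(-415 + (z + 173))*(240 - 391) = (-415 + (1064/3 + 173))*(240 - 391) = (-415 + 1583/3)*(-151) = (338/3)*(-151) = -51038/3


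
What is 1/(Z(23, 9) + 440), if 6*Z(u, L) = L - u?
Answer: 3/1313 ≈ 0.0022848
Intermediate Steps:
Z(u, L) = -u/6 + L/6 (Z(u, L) = (L - u)/6 = -u/6 + L/6)
1/(Z(23, 9) + 440) = 1/((-⅙*23 + (⅙)*9) + 440) = 1/((-23/6 + 3/2) + 440) = 1/(-7/3 + 440) = 1/(1313/3) = 3/1313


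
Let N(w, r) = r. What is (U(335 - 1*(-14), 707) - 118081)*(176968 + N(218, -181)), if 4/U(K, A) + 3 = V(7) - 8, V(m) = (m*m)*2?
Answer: -605380150947/29 ≈ -2.0875e+10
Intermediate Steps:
V(m) = 2*m² (V(m) = m²*2 = 2*m²)
U(K, A) = 4/87 (U(K, A) = 4/(-3 + (2*7² - 8)) = 4/(-3 + (2*49 - 8)) = 4/(-3 + (98 - 8)) = 4/(-3 + 90) = 4/87)
(U(335 - 1*(-14), 707) - 118081)*(176968 + N(218, -181)) = (4/87 - 118081)*(176968 - 181) = -10273043/87*176787 = -605380150947/29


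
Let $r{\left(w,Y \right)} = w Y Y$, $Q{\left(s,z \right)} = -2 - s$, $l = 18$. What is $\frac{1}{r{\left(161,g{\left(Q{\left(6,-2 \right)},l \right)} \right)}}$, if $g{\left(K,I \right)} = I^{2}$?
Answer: $\frac{1}{16901136} \approx 5.9168 \cdot 10^{-8}$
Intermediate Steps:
$r{\left(w,Y \right)} = w Y^{2}$ ($r{\left(w,Y \right)} = Y w Y = w Y^{2}$)
$\frac{1}{r{\left(161,g{\left(Q{\left(6,-2 \right)},l \right)} \right)}} = \frac{1}{161 \left(18^{2}\right)^{2}} = \frac{1}{161 \cdot 324^{2}} = \frac{1}{161 \cdot 104976} = \frac{1}{16901136}$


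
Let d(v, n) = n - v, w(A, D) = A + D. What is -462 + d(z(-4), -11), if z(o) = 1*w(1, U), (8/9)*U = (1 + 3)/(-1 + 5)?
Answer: -3801/8 ≈ -475.13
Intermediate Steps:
U = 9/8 (U = 9*((1 + 3)/(-1 + 5))/8 = 9*(4/4)/8 = 9*(4*(¼))/8 = (9/8)*1 = 9/8 ≈ 1.1250)
z(o) = 17/8 (z(o) = 1*(1 + 9/8) = 1*(17/8) = 17/8)
-462 + d(z(-4), -11) = -462 + (-11 - 1*17/8) = -462 + (-11 - 17/8) = -462 - 105/8 = -3801/8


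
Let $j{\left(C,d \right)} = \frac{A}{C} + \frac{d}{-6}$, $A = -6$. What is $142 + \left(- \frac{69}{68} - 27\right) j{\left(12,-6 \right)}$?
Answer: $\frac{17407}{136} \approx 127.99$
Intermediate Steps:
$j{\left(C,d \right)} = - \frac{6}{C} - \frac{d}{6}$ ($j{\left(C,d \right)} = - \frac{6}{C} + \frac{d}{-6} = - \frac{6}{C} + d \left(- \frac{1}{6}\right) = - \frac{6}{C} - \frac{d}{6}$)
$142 + \left(- \frac{69}{68} - 27\right) j{\left(12,-6 \right)} = 142 + \left(- \frac{69}{68} - 27\right) \left(- \frac{6}{12} - -1\right) = 142 + \left(\left(-69\right) \frac{1}{68} - 27\right) \left(\left(-6\right) \frac{1}{12} + 1\right) = 142 + \left(- \frac{69}{68} - 27\right) \left(- \frac{1}{2} + 1\right) = 142 - \frac{1905}{136} = \frac{17407}{136}$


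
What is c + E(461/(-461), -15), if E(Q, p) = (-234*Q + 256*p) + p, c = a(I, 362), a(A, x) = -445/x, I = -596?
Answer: -1311247/362 ≈ -3622.2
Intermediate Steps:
c = -445/362 ≈ -1.2293
E(Q, p) = -234*Q + 257*p
c + E(461/(-461), -15) = -445/362 + (-107874/(-461) + 257*(-15)) = -445/362 + (-107874*(-1)/461 - 3855) = -445/362 + (-234*(-1) - 3855) = -445/362 + (234 - 3855) = -445/362 - 3621 = -1311247/362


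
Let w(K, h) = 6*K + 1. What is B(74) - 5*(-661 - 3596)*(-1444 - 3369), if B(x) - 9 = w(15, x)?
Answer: -102444605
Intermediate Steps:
w(K, h) = 1 + 6*K
B(x) = 100 (B(x) = 9 + (1 + 6*15) = 9 + (1 + 90) = 9 + 91 = 100)
B(74) - 5*(-661 - 3596)*(-1444 - 3369) = 100 - 5*(-661 - 3596)*(-1444 - 3369) = 100 - (-21285)*(-4813) = 100 - 5*20488941 = 100 - 102444705 = -102444605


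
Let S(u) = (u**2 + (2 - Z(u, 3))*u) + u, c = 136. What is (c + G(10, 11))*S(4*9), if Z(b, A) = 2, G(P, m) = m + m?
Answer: 210456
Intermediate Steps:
G(P, m) = 2*m
S(u) = u + u**2 (S(u) = (u**2 + (2 - 1*2)*u) + u = (u**2 + (2 - 2)*u) + u = (u**2 + 0*u) + u = (u**2 + 0) + u = u**2 + u = u + u**2)
(c + G(10, 11))*S(4*9) = (136 + 2*11)*((4*9)*(1 + 4*9)) = (136 + 22)*(36*(1 + 36)) = 158*(36*37) = 158*1332 = 210456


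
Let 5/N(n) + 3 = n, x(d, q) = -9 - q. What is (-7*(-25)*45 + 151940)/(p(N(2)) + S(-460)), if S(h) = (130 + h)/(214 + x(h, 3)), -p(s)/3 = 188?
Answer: -16141315/57129 ≈ -282.54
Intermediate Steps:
N(n) = 5/(-3 + n)
p(s) = -564 (p(s) = -3*188 = -564)
S(h) = 65/101 + h/202 (S(h) = (130 + h)/(214 + (-9 - 1*3)) = (130 + h)/(214 + (-9 - 3)) = (130 + h)/(214 - 12) = (130 + h)/202 = (130 + h)*(1/202) = 65/101 + h/202)
(-7*(-25)*45 + 151940)/(p(N(2)) + S(-460)) = (-7*(-25)*45 + 151940)/(-564 + (65/101 + (1/202)*(-460))) = (175*45 + 151940)/(-564 + (65/101 - 230/101)) = (7875 + 151940)/(-564 - 165/101) = 159815/(-57129/101) = 159815*(-101/57129) = -16141315/57129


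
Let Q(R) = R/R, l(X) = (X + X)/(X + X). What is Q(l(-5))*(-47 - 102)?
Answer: -149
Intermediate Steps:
l(X) = 1 (l(X) = (2*X)/((2*X)) = (2*X)*(1/(2*X)) = 1)
Q(R) = 1
Q(l(-5))*(-47 - 102) = 1*(-47 - 102) = 1*(-149) = -149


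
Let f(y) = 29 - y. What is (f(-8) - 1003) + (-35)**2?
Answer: 259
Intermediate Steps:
(f(-8) - 1003) + (-35)**2 = ((29 - 1*(-8)) - 1003) + (-35)**2 = ((29 + 8) - 1003) + 1225 = (37 - 1003) + 1225 = -966 + 1225 = 259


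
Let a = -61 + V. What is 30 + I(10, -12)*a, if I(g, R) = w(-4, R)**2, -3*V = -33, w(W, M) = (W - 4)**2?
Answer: -204770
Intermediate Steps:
w(W, M) = (-4 + W)**2
V = 11 (V = -1/3*(-33) = 11)
a = -50 (a = -61 + 11 = -50)
I(g, R) = 4096 (I(g, R) = ((-4 - 4)**2)**2 = ((-8)**2)**2 = 64**2 = 4096)
30 + I(10, -12)*a = 30 + 4096*(-50) = 30 - 204800 = -204770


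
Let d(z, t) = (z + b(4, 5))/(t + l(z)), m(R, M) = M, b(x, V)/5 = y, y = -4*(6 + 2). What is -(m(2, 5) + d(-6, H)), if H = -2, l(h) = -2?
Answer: -93/2 ≈ -46.500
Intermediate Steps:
y = -32 (y = -4*8 = -32)
b(x, V) = -160 (b(x, V) = 5*(-32) = -160)
d(z, t) = (-160 + z)/(-2 + t) (d(z, t) = (z - 160)/(t - 2) = (-160 + z)/(-2 + t))
-(m(2, 5) + d(-6, H)) = -(5 + (-160 - 6)/(-2 - 2)) = -(5 - 166/(-4)) = -(5 - 1/4*(-166)) = -(5 + 83/2) = -1*93/2 = -93/2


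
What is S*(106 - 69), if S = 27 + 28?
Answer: 2035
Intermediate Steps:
S = 55
S*(106 - 69) = 55*(106 - 69) = 55*37 = 2035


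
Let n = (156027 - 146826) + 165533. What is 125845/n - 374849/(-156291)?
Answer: 85167306061/27309351594 ≈ 3.1186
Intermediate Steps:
n = 174734 (n = 9201 + 165533 = 174734)
125845/n - 374849/(-156291) = 125845/174734 - 374849/(-156291) = 125845*(1/174734) - 374849*(-1/156291) = 125845/174734 + 374849/156291 = 85167306061/27309351594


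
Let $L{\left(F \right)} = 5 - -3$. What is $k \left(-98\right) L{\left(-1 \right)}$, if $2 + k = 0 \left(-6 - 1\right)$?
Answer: $1568$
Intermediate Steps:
$L{\left(F \right)} = 8$ ($L{\left(F \right)} = 5 + 3 = 8$)
$k = -2$ ($k = -2 + 0 \left(-6 - 1\right) = -2 + 0 \left(-7\right) = -2 + 0 = -2$)
$k \left(-98\right) L{\left(-1 \right)} = \left(-2\right) \left(-98\right) 8 = 196 \cdot 8 = 1568$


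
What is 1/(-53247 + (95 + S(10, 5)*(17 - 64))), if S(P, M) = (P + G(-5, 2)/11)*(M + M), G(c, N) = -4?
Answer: -11/634492 ≈ -1.7337e-5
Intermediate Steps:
S(P, M) = 2*M*(-4/11 + P) (S(P, M) = (P - 4/11)*(M + M) = (P - 4*1/11)*(2*M) = (P - 4/11)*(2*M) = (-4/11 + P)*(2*M) = 2*M*(-4/11 + P))
1/(-53247 + (95 + S(10, 5)*(17 - 64))) = 1/(-53247 + (95 + ((2/11)*5*(-4 + 11*10))*(17 - 64))) = 1/(-53247 + (95 + ((2/11)*5*(-4 + 110))*(-47))) = 1/(-53247 + (95 + ((2/11)*5*106)*(-47))) = 1/(-53247 + (95 + (1060/11)*(-47))) = 1/(-53247 + (95 - 49820/11)) = 1/(-53247 - 48775/11) = 1/(-634492/11) = -11/634492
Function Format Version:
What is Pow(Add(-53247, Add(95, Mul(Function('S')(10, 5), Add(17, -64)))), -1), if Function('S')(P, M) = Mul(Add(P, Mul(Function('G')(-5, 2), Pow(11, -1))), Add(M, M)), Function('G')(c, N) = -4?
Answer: Rational(-11, 634492) ≈ -1.7337e-5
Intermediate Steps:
Function('S')(P, M) = Mul(2, M, Add(Rational(-4, 11), P)) (Function('S')(P, M) = Mul(Add(P, Mul(-4, Pow(11, -1))), Add(M, M)) = Mul(Add(P, Mul(-4, Rational(1, 11))), Mul(2, M)) = Mul(Add(P, Rational(-4, 11)), Mul(2, M)) = Mul(Add(Rational(-4, 11), P), Mul(2, M)) = Mul(2, M, Add(Rational(-4, 11), P)))
Pow(Add(-53247, Add(95, Mul(Function('S')(10, 5), Add(17, -64)))), -1) = Pow(Add(-53247, Add(95, Mul(Mul(Rational(2, 11), 5, Add(-4, Mul(11, 10))), Add(17, -64)))), -1) = Pow(Add(-53247, Add(95, Mul(Mul(Rational(2, 11), 5, Add(-4, 110)), -47))), -1) = Pow(Add(-53247, Add(95, Mul(Mul(Rational(2, 11), 5, 106), -47))), -1) = Pow(Add(-53247, Add(95, Mul(Rational(1060, 11), -47))), -1) = Pow(Add(-53247, Add(95, Rational(-49820, 11))), -1) = Pow(Add(-53247, Rational(-48775, 11)), -1) = Pow(Rational(-634492, 11), -1) = Rational(-11, 634492)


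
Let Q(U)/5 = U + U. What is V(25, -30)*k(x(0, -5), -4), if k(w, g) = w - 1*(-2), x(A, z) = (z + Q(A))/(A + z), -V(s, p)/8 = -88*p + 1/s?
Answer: -1584024/25 ≈ -63361.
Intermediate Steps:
V(s, p) = -8/s + 704*p (V(s, p) = -8*(-88*p + 1/s) = -8*(1/s - 88*p) = -8/s + 704*p)
Q(U) = 10*U (Q(U) = 5*(U + U) = 5*(2*U) = 10*U)
x(A, z) = (z + 10*A)/(A + z)
k(w, g) = 2 + w (k(w, g) = w + 2 = 2 + w)
V(25, -30)*k(x(0, -5), -4) = (-8/25 + 704*(-30))*(2 + (-5 + 10*0)/(0 - 5)) = (-8*1/25 - 21120)*(2 + (-5 + 0)/(-5)) = (-8/25 - 21120)*(2 - 1/5*(-5)) = -528008*(2 + 1)/25 = -528008/25*3 = -1584024/25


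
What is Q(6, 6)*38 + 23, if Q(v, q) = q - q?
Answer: 23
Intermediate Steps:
Q(v, q) = 0
Q(6, 6)*38 + 23 = 0*38 + 23 = 0 + 23 = 23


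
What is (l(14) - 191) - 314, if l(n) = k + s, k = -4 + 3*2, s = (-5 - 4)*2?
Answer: -521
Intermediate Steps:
s = -18 (s = -9*2 = -18)
k = 2 (k = -4 + 6 = 2)
l(n) = -16 (l(n) = 2 - 18 = -16)
(l(14) - 191) - 314 = (-16 - 191) - 314 = -207 - 314 = -521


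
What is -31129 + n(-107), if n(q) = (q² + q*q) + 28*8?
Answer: -8007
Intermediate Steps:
n(q) = 224 + 2*q² (n(q) = (q² + q²) + 224 = 2*q² + 224 = 224 + 2*q²)
-31129 + n(-107) = -31129 + (224 + 2*(-107)²) = -31129 + (224 + 2*11449) = -31129 + (224 + 22898) = -31129 + 23122 = -8007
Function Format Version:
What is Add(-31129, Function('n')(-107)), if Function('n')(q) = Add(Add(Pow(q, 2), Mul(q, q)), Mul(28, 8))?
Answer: -8007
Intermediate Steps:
Function('n')(q) = Add(224, Mul(2, Pow(q, 2))) (Function('n')(q) = Add(Add(Pow(q, 2), Pow(q, 2)), 224) = Add(Mul(2, Pow(q, 2)), 224) = Add(224, Mul(2, Pow(q, 2))))
Add(-31129, Function('n')(-107)) = Add(-31129, Add(224, Mul(2, Pow(-107, 2)))) = Add(-31129, Add(224, Mul(2, 11449))) = Add(-31129, Add(224, 22898)) = Add(-31129, 23122) = -8007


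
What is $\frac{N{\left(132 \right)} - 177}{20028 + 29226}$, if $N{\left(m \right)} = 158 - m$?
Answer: $- \frac{151}{49254} \approx -0.0030657$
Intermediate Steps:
$\frac{N{\left(132 \right)} - 177}{20028 + 29226} = \frac{\left(158 - 132\right) - 177}{20028 + 29226} = \frac{\left(158 - 132\right) - 177}{49254} = \left(26 - 177\right) \frac{1}{49254} = \left(-151\right) \frac{1}{49254} = - \frac{151}{49254}$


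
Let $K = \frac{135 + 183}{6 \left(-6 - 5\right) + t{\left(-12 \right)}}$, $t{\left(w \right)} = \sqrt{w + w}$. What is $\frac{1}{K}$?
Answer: $- \frac{11}{53} + \frac{i \sqrt{6}}{159} \approx -0.20755 + 0.015406 i$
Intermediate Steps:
$t{\left(w \right)} = \sqrt{2} \sqrt{w}$ ($t{\left(w \right)} = \sqrt{2 w} = \sqrt{2} \sqrt{w}$)
$K = \frac{318}{-66 + 2 i \sqrt{6}}$ ($K = \frac{135 + 183}{6 \left(-6 - 5\right) + \sqrt{2} \sqrt{-12}} = \frac{318}{6 \left(-11\right) + \sqrt{2} \cdot 2 i \sqrt{3}} = \frac{318}{-66 + 2 i \sqrt{6}} \approx -4.7918 - 0.35568 i$)
$\frac{1}{K} = \frac{1}{- \frac{1749}{365} - \frac{53 i \sqrt{6}}{365}}$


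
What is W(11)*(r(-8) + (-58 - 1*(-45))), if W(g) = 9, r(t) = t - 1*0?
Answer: -189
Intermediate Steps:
r(t) = t (r(t) = t + 0 = t)
W(11)*(r(-8) + (-58 - 1*(-45))) = 9*(-8 + (-58 - 1*(-45))) = 9*(-8 + (-58 + 45)) = 9*(-8 - 13) = 9*(-21) = -189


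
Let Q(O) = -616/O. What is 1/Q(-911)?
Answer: 911/616 ≈ 1.4789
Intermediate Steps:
1/Q(-911) = 1/(-616/(-911)) = 1/(-616*(-1/911)) = 1/(616/911) = 911/616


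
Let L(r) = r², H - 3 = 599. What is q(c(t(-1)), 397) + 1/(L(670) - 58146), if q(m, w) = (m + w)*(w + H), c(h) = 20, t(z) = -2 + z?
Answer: 162781473583/390754 ≈ 4.1658e+5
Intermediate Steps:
H = 602 (H = 3 + 599 = 602)
q(m, w) = (602 + w)*(m + w) (q(m, w) = (m + w)*(w + 602) = (m + w)*(602 + w) = (602 + w)*(m + w))
q(c(t(-1)), 397) + 1/(L(670) - 58146) = (397² + 602*20 + 602*397 + 20*397) + 1/(670² - 58146) = (157609 + 12040 + 238994 + 7940) + 1/(448900 - 58146) = 416583 + 1/390754 = 162781473583/390754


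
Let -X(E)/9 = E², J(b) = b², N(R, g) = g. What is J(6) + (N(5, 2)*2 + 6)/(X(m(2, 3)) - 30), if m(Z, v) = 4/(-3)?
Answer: 823/23 ≈ 35.783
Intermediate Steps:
m(Z, v) = -4/3 (m(Z, v) = 4*(-⅓) = -4/3)
X(E) = -9*E²
J(6) + (N(5, 2)*2 + 6)/(X(m(2, 3)) - 30) = 6² + (2*2 + 6)/(-9*(-4/3)² - 30) = 36 + (4 + 6)/(-9*16/9 - 30) = 36 + 10/(-16 - 30) = 36 + 10/(-46) = 36 - 1/46*10 = 36 - 5/23 = 823/23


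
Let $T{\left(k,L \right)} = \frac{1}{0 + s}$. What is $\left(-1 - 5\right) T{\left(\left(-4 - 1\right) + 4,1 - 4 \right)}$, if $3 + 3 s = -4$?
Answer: $\frac{18}{7} \approx 2.5714$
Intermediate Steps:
$s = - \frac{7}{3}$ ($s = -1 + \frac{1}{3} \left(-4\right) = -1 - \frac{4}{3} = - \frac{7}{3} \approx -2.3333$)
$T{\left(k,L \right)} = - \frac{3}{7}$ ($T{\left(k,L \right)} = \frac{1}{0 - \frac{7}{3}} = \frac{1}{- \frac{7}{3}} = - \frac{3}{7}$)
$\left(-1 - 5\right) T{\left(\left(-4 - 1\right) + 4,1 - 4 \right)} = \left(-1 - 5\right) \left(- \frac{3}{7}\right) = \left(-6\right) \left(- \frac{3}{7}\right) = \frac{18}{7}$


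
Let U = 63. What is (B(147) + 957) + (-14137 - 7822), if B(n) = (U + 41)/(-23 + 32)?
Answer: -188914/9 ≈ -20990.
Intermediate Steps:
B(n) = 104/9 (B(n) = (63 + 41)/(-23 + 32) = 104/9)
(B(147) + 957) + (-14137 - 7822) = (104/9 + 957) + (-14137 - 7822) = 8717/9 - 21959 = -188914/9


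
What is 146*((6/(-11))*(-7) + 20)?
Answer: 38252/11 ≈ 3477.5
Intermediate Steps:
146*((6/(-11))*(-7) + 20) = 146*((6*(-1/11))*(-7) + 20) = 146*(-6/11*(-7) + 20) = 146*(42/11 + 20) = 146*(262/11) = 38252/11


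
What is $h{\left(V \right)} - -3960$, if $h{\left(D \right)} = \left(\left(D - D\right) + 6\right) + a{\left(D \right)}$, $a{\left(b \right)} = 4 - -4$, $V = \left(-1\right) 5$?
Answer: $3974$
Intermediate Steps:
$V = -5$
$a{\left(b \right)} = 8$ ($a{\left(b \right)} = 4 + 4 = 8$)
$h{\left(D \right)} = 14$ ($h{\left(D \right)} = \left(\left(D - D\right) + 6\right) + 8 = \left(0 + 6\right) + 8 = 6 + 8 = 14$)
$h{\left(V \right)} - -3960 = 14 - -3960 = 14 + 3960 = 3974$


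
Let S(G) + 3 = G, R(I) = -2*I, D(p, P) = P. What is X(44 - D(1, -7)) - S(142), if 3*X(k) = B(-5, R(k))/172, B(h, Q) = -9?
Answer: -23911/172 ≈ -139.02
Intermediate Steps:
S(G) = -3 + G
X(k) = -3/172 (X(k) = (-9/172)/3 = (-9*1/172)/3 = (⅓)*(-9/172) = -3/172)
X(44 - D(1, -7)) - S(142) = -3/172 - (-3 + 142) = -3/172 - 1*139 = -3/172 - 139 = -23911/172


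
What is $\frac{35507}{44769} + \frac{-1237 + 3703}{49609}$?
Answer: $\frac{1871867117}{2220945321} \approx 0.84282$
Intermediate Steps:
$\frac{35507}{44769} + \frac{-1237 + 3703}{49609} = 35507 \cdot \frac{1}{44769} + 2466 \cdot \frac{1}{49609} = \frac{35507}{44769} + \frac{2466}{49609} = \frac{1871867117}{2220945321}$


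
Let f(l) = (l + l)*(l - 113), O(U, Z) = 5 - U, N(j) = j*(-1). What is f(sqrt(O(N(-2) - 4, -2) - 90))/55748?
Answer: -83/27874 - 113*I*sqrt(83)/27874 ≈ -0.0029777 - 0.036933*I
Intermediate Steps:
N(j) = -j
f(l) = 2*l*(-113 + l) (f(l) = (2*l)*(-113 + l) = 2*l*(-113 + l))
f(sqrt(O(N(-2) - 4, -2) - 90))/55748 = (2*sqrt((5 - (-1*(-2) - 4)) - 90)*(-113 + sqrt((5 - (-1*(-2) - 4)) - 90)))/55748 = (2*sqrt((5 - (2 - 4)) - 90)*(-113 + sqrt((5 - (2 - 4)) - 90)))*(1/55748) = (2*sqrt((5 - 1*(-2)) - 90)*(-113 + sqrt((5 - 1*(-2)) - 90)))*(1/55748) = (2*sqrt((5 + 2) - 90)*(-113 + sqrt((5 + 2) - 90)))*(1/55748) = (2*sqrt(7 - 90)*(-113 + sqrt(7 - 90)))*(1/55748) = (2*sqrt(-83)*(-113 + sqrt(-83)))*(1/55748) = (2*(I*sqrt(83))*(-113 + I*sqrt(83)))*(1/55748) = (2*I*sqrt(83)*(-113 + I*sqrt(83)))*(1/55748) = I*sqrt(83)*(-113 + I*sqrt(83))/27874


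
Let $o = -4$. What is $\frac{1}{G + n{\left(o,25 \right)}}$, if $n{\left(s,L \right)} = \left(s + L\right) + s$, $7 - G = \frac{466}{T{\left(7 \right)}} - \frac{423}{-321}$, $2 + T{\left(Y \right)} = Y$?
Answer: $- \frac{535}{37727} \approx -0.014181$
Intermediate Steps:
$T{\left(Y \right)} = -2 + Y$
$G = - \frac{46822}{535}$ ($G = 7 - \left(\frac{466}{-2 + 7} - \frac{423}{-321}\right) = 7 - \left(\frac{466}{5} - - \frac{141}{107}\right) = 7 - \left(466 \cdot \frac{1}{5} + \frac{141}{107}\right) = 7 - \left(\frac{466}{5} + \frac{141}{107}\right) = 7 - \frac{50567}{535} = - \frac{46822}{535} \approx -87.518$)
$n{\left(s,L \right)} = L + 2 s$ ($n{\left(s,L \right)} = \left(L + s\right) + s = L + 2 s$)
$\frac{1}{G + n{\left(o,25 \right)}} = \frac{1}{- \frac{46822}{535} + \left(25 + 2 \left(-4\right)\right)} = \frac{1}{- \frac{46822}{535} + \left(25 - 8\right)} = \frac{1}{- \frac{46822}{535} + 17} = \frac{1}{- \frac{37727}{535}} = - \frac{535}{37727}$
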